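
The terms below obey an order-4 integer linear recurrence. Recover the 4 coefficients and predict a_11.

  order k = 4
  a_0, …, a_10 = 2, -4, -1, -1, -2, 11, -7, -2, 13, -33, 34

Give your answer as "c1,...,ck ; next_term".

  a_4 = -1·-1 + -1·-1 + 0·-4 + -2·2 = -2
  a_5 = -1·-2 + -1·-1 + 0·-1 + -2·-4 = 11
  a_6 = -1·11 + -1·-2 + 0·-1 + -2·-1 = -7
  a_7 = -1·-7 + -1·11 + 0·-2 + -2·-1 = -2
  a_8 = -1·-2 + -1·-7 + 0·11 + -2·-2 = 13
  a_9 = -1·13 + -1·-2 + 0·-7 + -2·11 = -33
  a_10 = -1·-33 + -1·13 + 0·-2 + -2·-7 = 34
  a_11 = -1·34 + -1·-33 + 0·13 + -2·-2 = 3

-1,-1,0,-2 ; 3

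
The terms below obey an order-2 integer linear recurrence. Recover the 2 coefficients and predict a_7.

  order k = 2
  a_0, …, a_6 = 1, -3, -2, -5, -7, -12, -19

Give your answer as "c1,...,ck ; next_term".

1,1 ; -31

  a_2 = 1·-3 + 1·1 = -2
  a_3 = 1·-2 + 1·-3 = -5
  a_4 = 1·-5 + 1·-2 = -7
  a_5 = 1·-7 + 1·-5 = -12
  a_6 = 1·-12 + 1·-7 = -19
  a_7 = 1·-19 + 1·-12 = -31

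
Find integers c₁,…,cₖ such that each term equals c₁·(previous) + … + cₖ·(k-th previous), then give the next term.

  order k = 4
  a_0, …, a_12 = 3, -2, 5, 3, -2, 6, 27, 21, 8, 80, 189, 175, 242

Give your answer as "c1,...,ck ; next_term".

  a_4 = 1·3 + -1·5 + 3·-2 + 2·3 = -2
  a_5 = 1·-2 + -1·3 + 3·5 + 2·-2 = 6
  a_6 = 1·6 + -1·-2 + 3·3 + 2·5 = 27
  a_7 = 1·27 + -1·6 + 3·-2 + 2·3 = 21
  a_8 = 1·21 + -1·27 + 3·6 + 2·-2 = 8
  a_9 = 1·8 + -1·21 + 3·27 + 2·6 = 80
  a_10 = 1·80 + -1·8 + 3·21 + 2·27 = 189
  a_11 = 1·189 + -1·80 + 3·8 + 2·21 = 175
  a_12 = 1·175 + -1·189 + 3·80 + 2·8 = 242
  a_13 = 1·242 + -1·175 + 3·189 + 2·80 = 794

1,-1,3,2 ; 794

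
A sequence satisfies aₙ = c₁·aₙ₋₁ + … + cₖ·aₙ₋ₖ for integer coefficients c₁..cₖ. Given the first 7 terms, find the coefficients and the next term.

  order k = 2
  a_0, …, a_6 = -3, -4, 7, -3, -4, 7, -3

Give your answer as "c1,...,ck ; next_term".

-1,-1 ; -4

  a_2 = -1·-4 + -1·-3 = 7
  a_3 = -1·7 + -1·-4 = -3
  a_4 = -1·-3 + -1·7 = -4
  a_5 = -1·-4 + -1·-3 = 7
  a_6 = -1·7 + -1·-4 = -3
  a_7 = -1·-3 + -1·7 = -4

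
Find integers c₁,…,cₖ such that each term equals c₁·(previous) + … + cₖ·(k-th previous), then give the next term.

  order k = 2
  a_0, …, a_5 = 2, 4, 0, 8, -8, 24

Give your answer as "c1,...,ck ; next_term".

-1,2 ; -40

  a_2 = -1·4 + 2·2 = 0
  a_3 = -1·0 + 2·4 = 8
  a_4 = -1·8 + 2·0 = -8
  a_5 = -1·-8 + 2·8 = 24
  a_6 = -1·24 + 2·-8 = -40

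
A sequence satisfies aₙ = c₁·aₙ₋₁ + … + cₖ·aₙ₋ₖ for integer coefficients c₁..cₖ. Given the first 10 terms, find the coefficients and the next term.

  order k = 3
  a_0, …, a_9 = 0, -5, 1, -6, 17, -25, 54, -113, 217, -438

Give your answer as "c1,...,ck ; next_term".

  a_3 = -1·1 + 1·-5 + -2·0 = -6
  a_4 = -1·-6 + 1·1 + -2·-5 = 17
  a_5 = -1·17 + 1·-6 + -2·1 = -25
  a_6 = -1·-25 + 1·17 + -2·-6 = 54
  a_7 = -1·54 + 1·-25 + -2·17 = -113
  a_8 = -1·-113 + 1·54 + -2·-25 = 217
  a_9 = -1·217 + 1·-113 + -2·54 = -438
  a_10 = -1·-438 + 1·217 + -2·-113 = 881

-1,1,-2 ; 881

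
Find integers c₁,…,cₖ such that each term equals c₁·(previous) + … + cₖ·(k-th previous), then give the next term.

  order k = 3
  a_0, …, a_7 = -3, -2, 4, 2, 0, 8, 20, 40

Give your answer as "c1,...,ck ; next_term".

2,0,2 ; 96

  a_3 = 2·4 + 0·-2 + 2·-3 = 2
  a_4 = 2·2 + 0·4 + 2·-2 = 0
  a_5 = 2·0 + 0·2 + 2·4 = 8
  a_6 = 2·8 + 0·0 + 2·2 = 20
  a_7 = 2·20 + 0·8 + 2·0 = 40
  a_8 = 2·40 + 0·20 + 2·8 = 96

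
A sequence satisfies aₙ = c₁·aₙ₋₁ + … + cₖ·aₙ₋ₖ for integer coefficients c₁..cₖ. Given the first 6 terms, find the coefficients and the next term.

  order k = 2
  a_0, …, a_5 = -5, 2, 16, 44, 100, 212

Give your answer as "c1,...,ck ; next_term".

  a_2 = 3·2 + -2·-5 = 16
  a_3 = 3·16 + -2·2 = 44
  a_4 = 3·44 + -2·16 = 100
  a_5 = 3·100 + -2·44 = 212
  a_6 = 3·212 + -2·100 = 436

3,-2 ; 436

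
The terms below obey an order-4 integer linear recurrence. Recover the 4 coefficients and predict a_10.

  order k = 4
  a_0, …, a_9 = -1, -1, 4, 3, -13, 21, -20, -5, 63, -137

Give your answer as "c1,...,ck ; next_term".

-2,-2,0,-1 ; 168

  a_4 = -2·3 + -2·4 + 0·-1 + -1·-1 = -13
  a_5 = -2·-13 + -2·3 + 0·4 + -1·-1 = 21
  a_6 = -2·21 + -2·-13 + 0·3 + -1·4 = -20
  a_7 = -2·-20 + -2·21 + 0·-13 + -1·3 = -5
  a_8 = -2·-5 + -2·-20 + 0·21 + -1·-13 = 63
  a_9 = -2·63 + -2·-5 + 0·-20 + -1·21 = -137
  a_10 = -2·-137 + -2·63 + 0·-5 + -1·-20 = 168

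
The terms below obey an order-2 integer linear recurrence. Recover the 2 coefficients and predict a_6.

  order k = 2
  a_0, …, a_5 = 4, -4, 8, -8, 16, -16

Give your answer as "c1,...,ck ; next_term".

  a_2 = 0·-4 + 2·4 = 8
  a_3 = 0·8 + 2·-4 = -8
  a_4 = 0·-8 + 2·8 = 16
  a_5 = 0·16 + 2·-8 = -16
  a_6 = 0·-16 + 2·16 = 32

0,2 ; 32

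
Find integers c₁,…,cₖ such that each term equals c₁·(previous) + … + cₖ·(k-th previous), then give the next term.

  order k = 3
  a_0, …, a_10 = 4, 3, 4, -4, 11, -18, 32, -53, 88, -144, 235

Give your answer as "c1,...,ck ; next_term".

-2,0,1 ; -382

  a_3 = -2·4 + 0·3 + 1·4 = -4
  a_4 = -2·-4 + 0·4 + 1·3 = 11
  a_5 = -2·11 + 0·-4 + 1·4 = -18
  a_6 = -2·-18 + 0·11 + 1·-4 = 32
  a_7 = -2·32 + 0·-18 + 1·11 = -53
  a_8 = -2·-53 + 0·32 + 1·-18 = 88
  a_9 = -2·88 + 0·-53 + 1·32 = -144
  a_10 = -2·-144 + 0·88 + 1·-53 = 235
  a_11 = -2·235 + 0·-144 + 1·88 = -382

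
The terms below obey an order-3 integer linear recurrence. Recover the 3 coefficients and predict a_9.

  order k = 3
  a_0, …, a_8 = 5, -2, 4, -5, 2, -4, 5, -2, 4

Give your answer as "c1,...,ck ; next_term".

0,0,-1 ; -5

  a_3 = 0·4 + 0·-2 + -1·5 = -5
  a_4 = 0·-5 + 0·4 + -1·-2 = 2
  a_5 = 0·2 + 0·-5 + -1·4 = -4
  a_6 = 0·-4 + 0·2 + -1·-5 = 5
  a_7 = 0·5 + 0·-4 + -1·2 = -2
  a_8 = 0·-2 + 0·5 + -1·-4 = 4
  a_9 = 0·4 + 0·-2 + -1·5 = -5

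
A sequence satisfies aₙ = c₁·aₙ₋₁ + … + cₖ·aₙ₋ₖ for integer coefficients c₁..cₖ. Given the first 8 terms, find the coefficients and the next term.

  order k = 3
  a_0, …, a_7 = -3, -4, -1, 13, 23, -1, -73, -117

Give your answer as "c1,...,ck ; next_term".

1,-2,-2 ; 31

  a_3 = 1·-1 + -2·-4 + -2·-3 = 13
  a_4 = 1·13 + -2·-1 + -2·-4 = 23
  a_5 = 1·23 + -2·13 + -2·-1 = -1
  a_6 = 1·-1 + -2·23 + -2·13 = -73
  a_7 = 1·-73 + -2·-1 + -2·23 = -117
  a_8 = 1·-117 + -2·-73 + -2·-1 = 31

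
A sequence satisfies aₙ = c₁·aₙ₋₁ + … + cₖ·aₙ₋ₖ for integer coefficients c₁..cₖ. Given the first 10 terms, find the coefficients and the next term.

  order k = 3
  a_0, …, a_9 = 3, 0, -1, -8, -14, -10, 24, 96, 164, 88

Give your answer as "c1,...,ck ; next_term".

2,-2,-2 ; -344

  a_3 = 2·-1 + -2·0 + -2·3 = -8
  a_4 = 2·-8 + -2·-1 + -2·0 = -14
  a_5 = 2·-14 + -2·-8 + -2·-1 = -10
  a_6 = 2·-10 + -2·-14 + -2·-8 = 24
  a_7 = 2·24 + -2·-10 + -2·-14 = 96
  a_8 = 2·96 + -2·24 + -2·-10 = 164
  a_9 = 2·164 + -2·96 + -2·24 = 88
  a_10 = 2·88 + -2·164 + -2·96 = -344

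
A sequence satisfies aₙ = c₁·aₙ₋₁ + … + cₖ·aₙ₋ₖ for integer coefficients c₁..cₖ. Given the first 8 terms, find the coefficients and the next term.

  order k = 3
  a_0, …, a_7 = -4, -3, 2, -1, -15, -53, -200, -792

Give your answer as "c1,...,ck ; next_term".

4,-1,3 ; -3127

  a_3 = 4·2 + -1·-3 + 3·-4 = -1
  a_4 = 4·-1 + -1·2 + 3·-3 = -15
  a_5 = 4·-15 + -1·-1 + 3·2 = -53
  a_6 = 4·-53 + -1·-15 + 3·-1 = -200
  a_7 = 4·-200 + -1·-53 + 3·-15 = -792
  a_8 = 4·-792 + -1·-200 + 3·-53 = -3127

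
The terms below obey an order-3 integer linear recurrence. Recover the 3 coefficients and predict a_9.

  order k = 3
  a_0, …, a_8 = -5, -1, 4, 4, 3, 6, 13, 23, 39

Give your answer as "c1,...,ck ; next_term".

2,-1,1 ; 68

  a_3 = 2·4 + -1·-1 + 1·-5 = 4
  a_4 = 2·4 + -1·4 + 1·-1 = 3
  a_5 = 2·3 + -1·4 + 1·4 = 6
  a_6 = 2·6 + -1·3 + 1·4 = 13
  a_7 = 2·13 + -1·6 + 1·3 = 23
  a_8 = 2·23 + -1·13 + 1·6 = 39
  a_9 = 2·39 + -1·23 + 1·13 = 68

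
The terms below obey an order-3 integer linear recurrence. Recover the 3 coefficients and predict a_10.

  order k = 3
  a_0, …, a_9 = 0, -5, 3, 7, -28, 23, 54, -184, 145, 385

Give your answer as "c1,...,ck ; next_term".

-1,-2,3 ; -1227

  a_3 = -1·3 + -2·-5 + 3·0 = 7
  a_4 = -1·7 + -2·3 + 3·-5 = -28
  a_5 = -1·-28 + -2·7 + 3·3 = 23
  a_6 = -1·23 + -2·-28 + 3·7 = 54
  a_7 = -1·54 + -2·23 + 3·-28 = -184
  a_8 = -1·-184 + -2·54 + 3·23 = 145
  a_9 = -1·145 + -2·-184 + 3·54 = 385
  a_10 = -1·385 + -2·145 + 3·-184 = -1227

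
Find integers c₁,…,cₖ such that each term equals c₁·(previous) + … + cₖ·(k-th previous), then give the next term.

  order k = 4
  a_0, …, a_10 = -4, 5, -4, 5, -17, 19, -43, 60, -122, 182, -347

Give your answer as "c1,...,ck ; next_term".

  a_4 = 0·5 + 2·-4 + -1·5 + 1·-4 = -17
  a_5 = 0·-17 + 2·5 + -1·-4 + 1·5 = 19
  a_6 = 0·19 + 2·-17 + -1·5 + 1·-4 = -43
  a_7 = 0·-43 + 2·19 + -1·-17 + 1·5 = 60
  a_8 = 0·60 + 2·-43 + -1·19 + 1·-17 = -122
  a_9 = 0·-122 + 2·60 + -1·-43 + 1·19 = 182
  a_10 = 0·182 + 2·-122 + -1·60 + 1·-43 = -347
  a_11 = 0·-347 + 2·182 + -1·-122 + 1·60 = 546

0,2,-1,1 ; 546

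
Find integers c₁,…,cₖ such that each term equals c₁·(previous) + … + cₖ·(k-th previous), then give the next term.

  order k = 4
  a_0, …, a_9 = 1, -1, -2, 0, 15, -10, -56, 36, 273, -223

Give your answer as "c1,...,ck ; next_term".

-1,-4,-4,3 ; -1181

  a_4 = -1·0 + -4·-2 + -4·-1 + 3·1 = 15
  a_5 = -1·15 + -4·0 + -4·-2 + 3·-1 = -10
  a_6 = -1·-10 + -4·15 + -4·0 + 3·-2 = -56
  a_7 = -1·-56 + -4·-10 + -4·15 + 3·0 = 36
  a_8 = -1·36 + -4·-56 + -4·-10 + 3·15 = 273
  a_9 = -1·273 + -4·36 + -4·-56 + 3·-10 = -223
  a_10 = -1·-223 + -4·273 + -4·36 + 3·-56 = -1181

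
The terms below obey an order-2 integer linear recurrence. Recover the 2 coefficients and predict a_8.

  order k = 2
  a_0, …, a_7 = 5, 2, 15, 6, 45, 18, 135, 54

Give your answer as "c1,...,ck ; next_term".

  a_2 = 0·2 + 3·5 = 15
  a_3 = 0·15 + 3·2 = 6
  a_4 = 0·6 + 3·15 = 45
  a_5 = 0·45 + 3·6 = 18
  a_6 = 0·18 + 3·45 = 135
  a_7 = 0·135 + 3·18 = 54
  a_8 = 0·54 + 3·135 = 405

0,3 ; 405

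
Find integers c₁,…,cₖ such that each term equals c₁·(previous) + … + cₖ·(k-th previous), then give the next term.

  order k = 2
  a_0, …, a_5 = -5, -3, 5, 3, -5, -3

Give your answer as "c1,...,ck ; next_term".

  a_2 = 0·-3 + -1·-5 = 5
  a_3 = 0·5 + -1·-3 = 3
  a_4 = 0·3 + -1·5 = -5
  a_5 = 0·-5 + -1·3 = -3
  a_6 = 0·-3 + -1·-5 = 5

0,-1 ; 5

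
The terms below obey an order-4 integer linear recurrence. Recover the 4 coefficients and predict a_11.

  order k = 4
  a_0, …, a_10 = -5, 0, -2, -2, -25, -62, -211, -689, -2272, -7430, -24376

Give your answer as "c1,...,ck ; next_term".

  a_4 = 2·-2 + 3·-2 + 3·0 + 3·-5 = -25
  a_5 = 2·-25 + 3·-2 + 3·-2 + 3·0 = -62
  a_6 = 2·-62 + 3·-25 + 3·-2 + 3·-2 = -211
  a_7 = 2·-211 + 3·-62 + 3·-25 + 3·-2 = -689
  a_8 = 2·-689 + 3·-211 + 3·-62 + 3·-25 = -2272
  a_9 = 2·-2272 + 3·-689 + 3·-211 + 3·-62 = -7430
  a_10 = 2·-7430 + 3·-2272 + 3·-689 + 3·-211 = -24376
  a_11 = 2·-24376 + 3·-7430 + 3·-2272 + 3·-689 = -79925

2,3,3,3 ; -79925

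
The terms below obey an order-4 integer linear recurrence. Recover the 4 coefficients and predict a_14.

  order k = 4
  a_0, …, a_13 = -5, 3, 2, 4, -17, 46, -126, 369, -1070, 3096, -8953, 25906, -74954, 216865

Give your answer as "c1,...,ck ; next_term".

-2,2,-1,2 ; -627450

  a_4 = -2·4 + 2·2 + -1·3 + 2·-5 = -17
  a_5 = -2·-17 + 2·4 + -1·2 + 2·3 = 46
  a_6 = -2·46 + 2·-17 + -1·4 + 2·2 = -126
  a_7 = -2·-126 + 2·46 + -1·-17 + 2·4 = 369
  a_8 = -2·369 + 2·-126 + -1·46 + 2·-17 = -1070
  a_9 = -2·-1070 + 2·369 + -1·-126 + 2·46 = 3096
  a_10 = -2·3096 + 2·-1070 + -1·369 + 2·-126 = -8953
  a_11 = -2·-8953 + 2·3096 + -1·-1070 + 2·369 = 25906
  a_12 = -2·25906 + 2·-8953 + -1·3096 + 2·-1070 = -74954
  a_13 = -2·-74954 + 2·25906 + -1·-8953 + 2·3096 = 216865
  a_14 = -2·216865 + 2·-74954 + -1·25906 + 2·-8953 = -627450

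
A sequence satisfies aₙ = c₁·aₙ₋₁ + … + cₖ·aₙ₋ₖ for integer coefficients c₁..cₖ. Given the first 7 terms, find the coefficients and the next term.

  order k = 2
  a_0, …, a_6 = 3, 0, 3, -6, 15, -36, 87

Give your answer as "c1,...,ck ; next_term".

  a_2 = -2·0 + 1·3 = 3
  a_3 = -2·3 + 1·0 = -6
  a_4 = -2·-6 + 1·3 = 15
  a_5 = -2·15 + 1·-6 = -36
  a_6 = -2·-36 + 1·15 = 87
  a_7 = -2·87 + 1·-36 = -210

-2,1 ; -210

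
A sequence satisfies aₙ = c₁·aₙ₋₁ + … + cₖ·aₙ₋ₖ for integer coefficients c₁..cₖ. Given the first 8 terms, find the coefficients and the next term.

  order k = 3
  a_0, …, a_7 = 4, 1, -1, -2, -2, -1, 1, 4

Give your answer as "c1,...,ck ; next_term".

3,-3,1 ; 8

  a_3 = 3·-1 + -3·1 + 1·4 = -2
  a_4 = 3·-2 + -3·-1 + 1·1 = -2
  a_5 = 3·-2 + -3·-2 + 1·-1 = -1
  a_6 = 3·-1 + -3·-2 + 1·-2 = 1
  a_7 = 3·1 + -3·-1 + 1·-2 = 4
  a_8 = 3·4 + -3·1 + 1·-1 = 8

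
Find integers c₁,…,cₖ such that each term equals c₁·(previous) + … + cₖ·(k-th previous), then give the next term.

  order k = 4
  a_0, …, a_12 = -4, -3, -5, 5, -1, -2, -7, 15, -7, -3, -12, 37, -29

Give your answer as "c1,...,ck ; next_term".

  a_4 = -1·5 + -1·-5 + -1·-3 + 1·-4 = -1
  a_5 = -1·-1 + -1·5 + -1·-5 + 1·-3 = -2
  a_6 = -1·-2 + -1·-1 + -1·5 + 1·-5 = -7
  a_7 = -1·-7 + -1·-2 + -1·-1 + 1·5 = 15
  a_8 = -1·15 + -1·-7 + -1·-2 + 1·-1 = -7
  a_9 = -1·-7 + -1·15 + -1·-7 + 1·-2 = -3
  a_10 = -1·-3 + -1·-7 + -1·15 + 1·-7 = -12
  a_11 = -1·-12 + -1·-3 + -1·-7 + 1·15 = 37
  a_12 = -1·37 + -1·-12 + -1·-3 + 1·-7 = -29
  a_13 = -1·-29 + -1·37 + -1·-12 + 1·-3 = 1

-1,-1,-1,1 ; 1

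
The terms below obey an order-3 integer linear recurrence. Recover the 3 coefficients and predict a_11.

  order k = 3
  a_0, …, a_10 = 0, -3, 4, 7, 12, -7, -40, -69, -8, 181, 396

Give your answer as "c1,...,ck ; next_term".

1,-1,-3 ; 239

  a_3 = 1·4 + -1·-3 + -3·0 = 7
  a_4 = 1·7 + -1·4 + -3·-3 = 12
  a_5 = 1·12 + -1·7 + -3·4 = -7
  a_6 = 1·-7 + -1·12 + -3·7 = -40
  a_7 = 1·-40 + -1·-7 + -3·12 = -69
  a_8 = 1·-69 + -1·-40 + -3·-7 = -8
  a_9 = 1·-8 + -1·-69 + -3·-40 = 181
  a_10 = 1·181 + -1·-8 + -3·-69 = 396
  a_11 = 1·396 + -1·181 + -3·-8 = 239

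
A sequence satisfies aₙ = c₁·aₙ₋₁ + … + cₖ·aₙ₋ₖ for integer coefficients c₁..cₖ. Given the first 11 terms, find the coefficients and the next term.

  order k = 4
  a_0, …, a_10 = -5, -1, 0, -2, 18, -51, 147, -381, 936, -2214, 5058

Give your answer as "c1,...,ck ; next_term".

  a_4 = -3·-2 + 0·0 + 3·-1 + -3·-5 = 18
  a_5 = -3·18 + 0·-2 + 3·0 + -3·-1 = -51
  a_6 = -3·-51 + 0·18 + 3·-2 + -3·0 = 147
  a_7 = -3·147 + 0·-51 + 3·18 + -3·-2 = -381
  a_8 = -3·-381 + 0·147 + 3·-51 + -3·18 = 936
  a_9 = -3·936 + 0·-381 + 3·147 + -3·-51 = -2214
  a_10 = -3·-2214 + 0·936 + 3·-381 + -3·147 = 5058
  a_11 = -3·5058 + 0·-2214 + 3·936 + -3·-381 = -11223

-3,0,3,-3 ; -11223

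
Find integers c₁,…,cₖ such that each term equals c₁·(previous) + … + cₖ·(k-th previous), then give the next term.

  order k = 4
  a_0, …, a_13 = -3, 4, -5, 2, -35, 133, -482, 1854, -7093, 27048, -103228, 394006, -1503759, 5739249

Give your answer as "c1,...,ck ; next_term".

  a_4 = -3·2 + 2·-5 + -4·4 + 1·-3 = -35
  a_5 = -3·-35 + 2·2 + -4·-5 + 1·4 = 133
  a_6 = -3·133 + 2·-35 + -4·2 + 1·-5 = -482
  a_7 = -3·-482 + 2·133 + -4·-35 + 1·2 = 1854
  a_8 = -3·1854 + 2·-482 + -4·133 + 1·-35 = -7093
  a_9 = -3·-7093 + 2·1854 + -4·-482 + 1·133 = 27048
  a_10 = -3·27048 + 2·-7093 + -4·1854 + 1·-482 = -103228
  a_11 = -3·-103228 + 2·27048 + -4·-7093 + 1·1854 = 394006
  a_12 = -3·394006 + 2·-103228 + -4·27048 + 1·-7093 = -1503759
  a_13 = -3·-1503759 + 2·394006 + -4·-103228 + 1·27048 = 5739249
  a_14 = -3·5739249 + 2·-1503759 + -4·394006 + 1·-103228 = -21904517

-3,2,-4,1 ; -21904517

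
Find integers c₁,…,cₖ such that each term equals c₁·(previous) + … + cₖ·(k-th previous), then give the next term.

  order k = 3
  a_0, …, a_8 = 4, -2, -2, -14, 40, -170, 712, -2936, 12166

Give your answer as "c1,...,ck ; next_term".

-3,4,-3 ; -50378

  a_3 = -3·-2 + 4·-2 + -3·4 = -14
  a_4 = -3·-14 + 4·-2 + -3·-2 = 40
  a_5 = -3·40 + 4·-14 + -3·-2 = -170
  a_6 = -3·-170 + 4·40 + -3·-14 = 712
  a_7 = -3·712 + 4·-170 + -3·40 = -2936
  a_8 = -3·-2936 + 4·712 + -3·-170 = 12166
  a_9 = -3·12166 + 4·-2936 + -3·712 = -50378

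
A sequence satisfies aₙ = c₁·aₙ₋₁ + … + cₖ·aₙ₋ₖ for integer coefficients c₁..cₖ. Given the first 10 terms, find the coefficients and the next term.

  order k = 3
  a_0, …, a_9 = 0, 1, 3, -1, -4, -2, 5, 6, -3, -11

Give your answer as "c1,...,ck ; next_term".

  a_3 = 0·3 + -1·1 + -1·0 = -1
  a_4 = 0·-1 + -1·3 + -1·1 = -4
  a_5 = 0·-4 + -1·-1 + -1·3 = -2
  a_6 = 0·-2 + -1·-4 + -1·-1 = 5
  a_7 = 0·5 + -1·-2 + -1·-4 = 6
  a_8 = 0·6 + -1·5 + -1·-2 = -3
  a_9 = 0·-3 + -1·6 + -1·5 = -11
  a_10 = 0·-11 + -1·-3 + -1·6 = -3

0,-1,-1 ; -3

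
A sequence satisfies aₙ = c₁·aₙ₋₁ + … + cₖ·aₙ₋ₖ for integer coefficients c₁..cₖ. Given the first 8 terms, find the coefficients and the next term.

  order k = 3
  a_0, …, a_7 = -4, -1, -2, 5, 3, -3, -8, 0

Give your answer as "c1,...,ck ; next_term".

  a_3 = 0·-2 + -1·-1 + -1·-4 = 5
  a_4 = 0·5 + -1·-2 + -1·-1 = 3
  a_5 = 0·3 + -1·5 + -1·-2 = -3
  a_6 = 0·-3 + -1·3 + -1·5 = -8
  a_7 = 0·-8 + -1·-3 + -1·3 = 0
  a_8 = 0·0 + -1·-8 + -1·-3 = 11

0,-1,-1 ; 11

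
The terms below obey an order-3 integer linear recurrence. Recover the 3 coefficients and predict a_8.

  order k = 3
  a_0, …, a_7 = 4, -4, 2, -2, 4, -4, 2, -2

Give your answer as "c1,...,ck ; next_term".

  a_3 = -1·2 + -1·-4 + -1·4 = -2
  a_4 = -1·-2 + -1·2 + -1·-4 = 4
  a_5 = -1·4 + -1·-2 + -1·2 = -4
  a_6 = -1·-4 + -1·4 + -1·-2 = 2
  a_7 = -1·2 + -1·-4 + -1·4 = -2
  a_8 = -1·-2 + -1·2 + -1·-4 = 4

-1,-1,-1 ; 4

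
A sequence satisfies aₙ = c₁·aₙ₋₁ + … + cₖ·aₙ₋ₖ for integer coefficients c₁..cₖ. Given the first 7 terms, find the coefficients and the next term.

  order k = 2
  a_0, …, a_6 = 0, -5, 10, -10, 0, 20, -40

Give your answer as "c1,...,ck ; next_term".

  a_2 = -2·-5 + -2·0 = 10
  a_3 = -2·10 + -2·-5 = -10
  a_4 = -2·-10 + -2·10 = 0
  a_5 = -2·0 + -2·-10 = 20
  a_6 = -2·20 + -2·0 = -40
  a_7 = -2·-40 + -2·20 = 40

-2,-2 ; 40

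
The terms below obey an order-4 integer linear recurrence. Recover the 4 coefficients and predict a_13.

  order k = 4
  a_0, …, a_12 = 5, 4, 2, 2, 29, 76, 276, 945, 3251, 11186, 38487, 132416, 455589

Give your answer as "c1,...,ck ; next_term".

  a_4 = 2·2 + 4·2 + 3·4 + 1·5 = 29
  a_5 = 2·29 + 4·2 + 3·2 + 1·4 = 76
  a_6 = 2·76 + 4·29 + 3·2 + 1·2 = 276
  a_7 = 2·276 + 4·76 + 3·29 + 1·2 = 945
  a_8 = 2·945 + 4·276 + 3·76 + 1·29 = 3251
  a_9 = 2·3251 + 4·945 + 3·276 + 1·76 = 11186
  a_10 = 2·11186 + 4·3251 + 3·945 + 1·276 = 38487
  a_11 = 2·38487 + 4·11186 + 3·3251 + 1·945 = 132416
  a_12 = 2·132416 + 4·38487 + 3·11186 + 1·3251 = 455589
  a_13 = 2·455589 + 4·132416 + 3·38487 + 1·11186 = 1567489

2,4,3,1 ; 1567489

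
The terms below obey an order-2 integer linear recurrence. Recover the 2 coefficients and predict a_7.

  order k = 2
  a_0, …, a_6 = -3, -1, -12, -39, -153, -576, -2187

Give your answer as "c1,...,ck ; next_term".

3,3 ; -8289

  a_2 = 3·-1 + 3·-3 = -12
  a_3 = 3·-12 + 3·-1 = -39
  a_4 = 3·-39 + 3·-12 = -153
  a_5 = 3·-153 + 3·-39 = -576
  a_6 = 3·-576 + 3·-153 = -2187
  a_7 = 3·-2187 + 3·-576 = -8289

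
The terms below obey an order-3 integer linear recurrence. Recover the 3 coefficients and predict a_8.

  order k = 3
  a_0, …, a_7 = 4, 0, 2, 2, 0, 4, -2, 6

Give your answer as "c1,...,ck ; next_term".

-1,1,1 ; -4

  a_3 = -1·2 + 1·0 + 1·4 = 2
  a_4 = -1·2 + 1·2 + 1·0 = 0
  a_5 = -1·0 + 1·2 + 1·2 = 4
  a_6 = -1·4 + 1·0 + 1·2 = -2
  a_7 = -1·-2 + 1·4 + 1·0 = 6
  a_8 = -1·6 + 1·-2 + 1·4 = -4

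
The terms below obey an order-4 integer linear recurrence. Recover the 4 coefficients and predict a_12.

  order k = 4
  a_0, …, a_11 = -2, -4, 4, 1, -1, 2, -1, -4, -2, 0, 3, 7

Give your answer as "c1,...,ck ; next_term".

  a_4 = 1·1 + -1·4 + 0·-4 + -1·-2 = -1
  a_5 = 1·-1 + -1·1 + 0·4 + -1·-4 = 2
  a_6 = 1·2 + -1·-1 + 0·1 + -1·4 = -1
  a_7 = 1·-1 + -1·2 + 0·-1 + -1·1 = -4
  a_8 = 1·-4 + -1·-1 + 0·2 + -1·-1 = -2
  a_9 = 1·-2 + -1·-4 + 0·-1 + -1·2 = 0
  a_10 = 1·0 + -1·-2 + 0·-4 + -1·-1 = 3
  a_11 = 1·3 + -1·0 + 0·-2 + -1·-4 = 7
  a_12 = 1·7 + -1·3 + 0·0 + -1·-2 = 6

1,-1,0,-1 ; 6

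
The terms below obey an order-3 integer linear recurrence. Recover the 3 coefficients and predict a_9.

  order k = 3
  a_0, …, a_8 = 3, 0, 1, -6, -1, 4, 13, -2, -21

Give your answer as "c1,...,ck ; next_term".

0,-1,-2 ; -24

  a_3 = 0·1 + -1·0 + -2·3 = -6
  a_4 = 0·-6 + -1·1 + -2·0 = -1
  a_5 = 0·-1 + -1·-6 + -2·1 = 4
  a_6 = 0·4 + -1·-1 + -2·-6 = 13
  a_7 = 0·13 + -1·4 + -2·-1 = -2
  a_8 = 0·-2 + -1·13 + -2·4 = -21
  a_9 = 0·-21 + -1·-2 + -2·13 = -24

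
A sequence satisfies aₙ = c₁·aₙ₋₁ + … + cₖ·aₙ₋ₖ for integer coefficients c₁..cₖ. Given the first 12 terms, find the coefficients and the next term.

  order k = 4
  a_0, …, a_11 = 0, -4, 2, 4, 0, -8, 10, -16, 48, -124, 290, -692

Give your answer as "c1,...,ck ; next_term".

-2,0,-2,1 ; 1680

  a_4 = -2·4 + 0·2 + -2·-4 + 1·0 = 0
  a_5 = -2·0 + 0·4 + -2·2 + 1·-4 = -8
  a_6 = -2·-8 + 0·0 + -2·4 + 1·2 = 10
  a_7 = -2·10 + 0·-8 + -2·0 + 1·4 = -16
  a_8 = -2·-16 + 0·10 + -2·-8 + 1·0 = 48
  a_9 = -2·48 + 0·-16 + -2·10 + 1·-8 = -124
  a_10 = -2·-124 + 0·48 + -2·-16 + 1·10 = 290
  a_11 = -2·290 + 0·-124 + -2·48 + 1·-16 = -692
  a_12 = -2·-692 + 0·290 + -2·-124 + 1·48 = 1680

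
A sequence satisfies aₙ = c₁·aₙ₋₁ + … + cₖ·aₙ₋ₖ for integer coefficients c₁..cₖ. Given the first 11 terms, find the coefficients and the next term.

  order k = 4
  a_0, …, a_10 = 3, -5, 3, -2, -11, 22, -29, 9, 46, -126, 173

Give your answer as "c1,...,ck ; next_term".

  a_4 = -1·-2 + 0·3 + 2·-5 + -1·3 = -11
  a_5 = -1·-11 + 0·-2 + 2·3 + -1·-5 = 22
  a_6 = -1·22 + 0·-11 + 2·-2 + -1·3 = -29
  a_7 = -1·-29 + 0·22 + 2·-11 + -1·-2 = 9
  a_8 = -1·9 + 0·-29 + 2·22 + -1·-11 = 46
  a_9 = -1·46 + 0·9 + 2·-29 + -1·22 = -126
  a_10 = -1·-126 + 0·46 + 2·9 + -1·-29 = 173
  a_11 = -1·173 + 0·-126 + 2·46 + -1·9 = -90

-1,0,2,-1 ; -90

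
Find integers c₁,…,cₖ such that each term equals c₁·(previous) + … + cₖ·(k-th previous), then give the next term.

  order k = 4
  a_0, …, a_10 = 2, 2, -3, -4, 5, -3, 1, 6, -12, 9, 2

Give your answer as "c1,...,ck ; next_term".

-1,-1,0,-1 ; -17

  a_4 = -1·-4 + -1·-3 + 0·2 + -1·2 = 5
  a_5 = -1·5 + -1·-4 + 0·-3 + -1·2 = -3
  a_6 = -1·-3 + -1·5 + 0·-4 + -1·-3 = 1
  a_7 = -1·1 + -1·-3 + 0·5 + -1·-4 = 6
  a_8 = -1·6 + -1·1 + 0·-3 + -1·5 = -12
  a_9 = -1·-12 + -1·6 + 0·1 + -1·-3 = 9
  a_10 = -1·9 + -1·-12 + 0·6 + -1·1 = 2
  a_11 = -1·2 + -1·9 + 0·-12 + -1·6 = -17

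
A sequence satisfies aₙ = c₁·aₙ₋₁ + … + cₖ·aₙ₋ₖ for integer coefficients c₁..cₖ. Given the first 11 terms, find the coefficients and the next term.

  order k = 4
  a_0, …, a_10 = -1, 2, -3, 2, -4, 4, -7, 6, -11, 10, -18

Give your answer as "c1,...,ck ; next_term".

0,1,0,1 ; 16

  a_4 = 0·2 + 1·-3 + 0·2 + 1·-1 = -4
  a_5 = 0·-4 + 1·2 + 0·-3 + 1·2 = 4
  a_6 = 0·4 + 1·-4 + 0·2 + 1·-3 = -7
  a_7 = 0·-7 + 1·4 + 0·-4 + 1·2 = 6
  a_8 = 0·6 + 1·-7 + 0·4 + 1·-4 = -11
  a_9 = 0·-11 + 1·6 + 0·-7 + 1·4 = 10
  a_10 = 0·10 + 1·-11 + 0·6 + 1·-7 = -18
  a_11 = 0·-18 + 1·10 + 0·-11 + 1·6 = 16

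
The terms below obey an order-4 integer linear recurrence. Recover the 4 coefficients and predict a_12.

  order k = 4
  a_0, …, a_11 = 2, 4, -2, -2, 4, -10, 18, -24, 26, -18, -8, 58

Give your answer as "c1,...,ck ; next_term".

-2,-1,0,-1 ; -134

  a_4 = -2·-2 + -1·-2 + 0·4 + -1·2 = 4
  a_5 = -2·4 + -1·-2 + 0·-2 + -1·4 = -10
  a_6 = -2·-10 + -1·4 + 0·-2 + -1·-2 = 18
  a_7 = -2·18 + -1·-10 + 0·4 + -1·-2 = -24
  a_8 = -2·-24 + -1·18 + 0·-10 + -1·4 = 26
  a_9 = -2·26 + -1·-24 + 0·18 + -1·-10 = -18
  a_10 = -2·-18 + -1·26 + 0·-24 + -1·18 = -8
  a_11 = -2·-8 + -1·-18 + 0·26 + -1·-24 = 58
  a_12 = -2·58 + -1·-8 + 0·-18 + -1·26 = -134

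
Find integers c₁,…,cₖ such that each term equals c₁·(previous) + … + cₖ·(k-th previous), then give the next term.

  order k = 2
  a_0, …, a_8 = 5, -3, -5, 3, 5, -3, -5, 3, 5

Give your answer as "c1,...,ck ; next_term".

0,-1 ; -3

  a_2 = 0·-3 + -1·5 = -5
  a_3 = 0·-5 + -1·-3 = 3
  a_4 = 0·3 + -1·-5 = 5
  a_5 = 0·5 + -1·3 = -3
  a_6 = 0·-3 + -1·5 = -5
  a_7 = 0·-5 + -1·-3 = 3
  a_8 = 0·3 + -1·-5 = 5
  a_9 = 0·5 + -1·3 = -3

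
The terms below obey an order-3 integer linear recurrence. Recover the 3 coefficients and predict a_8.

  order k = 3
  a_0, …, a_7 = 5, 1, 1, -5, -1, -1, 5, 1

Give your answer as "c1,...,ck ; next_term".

  a_3 = 0·1 + 0·1 + -1·5 = -5
  a_4 = 0·-5 + 0·1 + -1·1 = -1
  a_5 = 0·-1 + 0·-5 + -1·1 = -1
  a_6 = 0·-1 + 0·-1 + -1·-5 = 5
  a_7 = 0·5 + 0·-1 + -1·-1 = 1
  a_8 = 0·1 + 0·5 + -1·-1 = 1

0,0,-1 ; 1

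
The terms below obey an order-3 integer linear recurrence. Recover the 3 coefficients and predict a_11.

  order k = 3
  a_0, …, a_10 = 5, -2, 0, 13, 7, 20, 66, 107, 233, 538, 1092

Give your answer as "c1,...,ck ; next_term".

  a_3 = 1·0 + 1·-2 + 3·5 = 13
  a_4 = 1·13 + 1·0 + 3·-2 = 7
  a_5 = 1·7 + 1·13 + 3·0 = 20
  a_6 = 1·20 + 1·7 + 3·13 = 66
  a_7 = 1·66 + 1·20 + 3·7 = 107
  a_8 = 1·107 + 1·66 + 3·20 = 233
  a_9 = 1·233 + 1·107 + 3·66 = 538
  a_10 = 1·538 + 1·233 + 3·107 = 1092
  a_11 = 1·1092 + 1·538 + 3·233 = 2329

1,1,3 ; 2329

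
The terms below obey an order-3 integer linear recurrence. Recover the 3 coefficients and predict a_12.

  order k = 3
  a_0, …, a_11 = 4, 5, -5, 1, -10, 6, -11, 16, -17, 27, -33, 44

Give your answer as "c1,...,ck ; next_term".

0,1,-1 ; -60

  a_3 = 0·-5 + 1·5 + -1·4 = 1
  a_4 = 0·1 + 1·-5 + -1·5 = -10
  a_5 = 0·-10 + 1·1 + -1·-5 = 6
  a_6 = 0·6 + 1·-10 + -1·1 = -11
  a_7 = 0·-11 + 1·6 + -1·-10 = 16
  a_8 = 0·16 + 1·-11 + -1·6 = -17
  a_9 = 0·-17 + 1·16 + -1·-11 = 27
  a_10 = 0·27 + 1·-17 + -1·16 = -33
  a_11 = 0·-33 + 1·27 + -1·-17 = 44
  a_12 = 0·44 + 1·-33 + -1·27 = -60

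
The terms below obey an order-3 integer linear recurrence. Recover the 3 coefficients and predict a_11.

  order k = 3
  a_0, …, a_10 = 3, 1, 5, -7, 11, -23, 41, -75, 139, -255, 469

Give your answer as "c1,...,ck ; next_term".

  a_3 = -1·5 + 1·1 + -1·3 = -7
  a_4 = -1·-7 + 1·5 + -1·1 = 11
  a_5 = -1·11 + 1·-7 + -1·5 = -23
  a_6 = -1·-23 + 1·11 + -1·-7 = 41
  a_7 = -1·41 + 1·-23 + -1·11 = -75
  a_8 = -1·-75 + 1·41 + -1·-23 = 139
  a_9 = -1·139 + 1·-75 + -1·41 = -255
  a_10 = -1·-255 + 1·139 + -1·-75 = 469
  a_11 = -1·469 + 1·-255 + -1·139 = -863

-1,1,-1 ; -863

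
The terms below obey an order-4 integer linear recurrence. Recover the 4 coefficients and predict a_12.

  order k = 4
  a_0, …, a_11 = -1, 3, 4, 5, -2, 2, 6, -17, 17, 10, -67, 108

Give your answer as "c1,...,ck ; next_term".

  a_4 = -1·5 + -1·4 + 2·3 + -1·-1 = -2
  a_5 = -1·-2 + -1·5 + 2·4 + -1·3 = 2
  a_6 = -1·2 + -1·-2 + 2·5 + -1·4 = 6
  a_7 = -1·6 + -1·2 + 2·-2 + -1·5 = -17
  a_8 = -1·-17 + -1·6 + 2·2 + -1·-2 = 17
  a_9 = -1·17 + -1·-17 + 2·6 + -1·2 = 10
  a_10 = -1·10 + -1·17 + 2·-17 + -1·6 = -67
  a_11 = -1·-67 + -1·10 + 2·17 + -1·-17 = 108
  a_12 = -1·108 + -1·-67 + 2·10 + -1·17 = -38

-1,-1,2,-1 ; -38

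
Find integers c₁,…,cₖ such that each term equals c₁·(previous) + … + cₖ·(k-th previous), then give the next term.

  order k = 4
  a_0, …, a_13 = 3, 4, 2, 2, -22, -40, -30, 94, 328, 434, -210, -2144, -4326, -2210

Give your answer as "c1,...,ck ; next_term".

  a_4 = 1·2 + -1·2 + -4·4 + -2·3 = -22
  a_5 = 1·-22 + -1·2 + -4·2 + -2·4 = -40
  a_6 = 1·-40 + -1·-22 + -4·2 + -2·2 = -30
  a_7 = 1·-30 + -1·-40 + -4·-22 + -2·2 = 94
  a_8 = 1·94 + -1·-30 + -4·-40 + -2·-22 = 328
  a_9 = 1·328 + -1·94 + -4·-30 + -2·-40 = 434
  a_10 = 1·434 + -1·328 + -4·94 + -2·-30 = -210
  a_11 = 1·-210 + -1·434 + -4·328 + -2·94 = -2144
  a_12 = 1·-2144 + -1·-210 + -4·434 + -2·328 = -4326
  a_13 = 1·-4326 + -1·-2144 + -4·-210 + -2·434 = -2210
  a_14 = 1·-2210 + -1·-4326 + -4·-2144 + -2·-210 = 11112

1,-1,-4,-2 ; 11112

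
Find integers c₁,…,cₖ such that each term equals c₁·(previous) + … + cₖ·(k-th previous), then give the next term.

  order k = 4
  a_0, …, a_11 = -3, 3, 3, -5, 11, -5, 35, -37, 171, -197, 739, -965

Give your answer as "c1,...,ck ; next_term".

-1,3,3,4 ; 3275

  a_4 = -1·-5 + 3·3 + 3·3 + 4·-3 = 11
  a_5 = -1·11 + 3·-5 + 3·3 + 4·3 = -5
  a_6 = -1·-5 + 3·11 + 3·-5 + 4·3 = 35
  a_7 = -1·35 + 3·-5 + 3·11 + 4·-5 = -37
  a_8 = -1·-37 + 3·35 + 3·-5 + 4·11 = 171
  a_9 = -1·171 + 3·-37 + 3·35 + 4·-5 = -197
  a_10 = -1·-197 + 3·171 + 3·-37 + 4·35 = 739
  a_11 = -1·739 + 3·-197 + 3·171 + 4·-37 = -965
  a_12 = -1·-965 + 3·739 + 3·-197 + 4·171 = 3275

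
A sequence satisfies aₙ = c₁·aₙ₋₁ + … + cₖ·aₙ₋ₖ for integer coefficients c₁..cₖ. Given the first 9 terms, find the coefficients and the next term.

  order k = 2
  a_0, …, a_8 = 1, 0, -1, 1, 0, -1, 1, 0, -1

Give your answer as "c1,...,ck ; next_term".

  a_2 = -1·0 + -1·1 = -1
  a_3 = -1·-1 + -1·0 = 1
  a_4 = -1·1 + -1·-1 = 0
  a_5 = -1·0 + -1·1 = -1
  a_6 = -1·-1 + -1·0 = 1
  a_7 = -1·1 + -1·-1 = 0
  a_8 = -1·0 + -1·1 = -1
  a_9 = -1·-1 + -1·0 = 1

-1,-1 ; 1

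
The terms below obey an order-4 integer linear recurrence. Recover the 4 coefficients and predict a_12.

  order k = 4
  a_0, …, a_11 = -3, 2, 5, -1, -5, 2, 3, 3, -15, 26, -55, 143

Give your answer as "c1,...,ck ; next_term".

  a_4 = -2·-1 + 0·5 + -2·2 + 1·-3 = -5
  a_5 = -2·-5 + 0·-1 + -2·5 + 1·2 = 2
  a_6 = -2·2 + 0·-5 + -2·-1 + 1·5 = 3
  a_7 = -2·3 + 0·2 + -2·-5 + 1·-1 = 3
  a_8 = -2·3 + 0·3 + -2·2 + 1·-5 = -15
  a_9 = -2·-15 + 0·3 + -2·3 + 1·2 = 26
  a_10 = -2·26 + 0·-15 + -2·3 + 1·3 = -55
  a_11 = -2·-55 + 0·26 + -2·-15 + 1·3 = 143
  a_12 = -2·143 + 0·-55 + -2·26 + 1·-15 = -353

-2,0,-2,1 ; -353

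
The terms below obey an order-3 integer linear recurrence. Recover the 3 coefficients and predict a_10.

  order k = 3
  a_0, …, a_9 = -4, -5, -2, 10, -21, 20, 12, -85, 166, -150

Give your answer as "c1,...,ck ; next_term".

-2,-2,1 ; -117

  a_3 = -2·-2 + -2·-5 + 1·-4 = 10
  a_4 = -2·10 + -2·-2 + 1·-5 = -21
  a_5 = -2·-21 + -2·10 + 1·-2 = 20
  a_6 = -2·20 + -2·-21 + 1·10 = 12
  a_7 = -2·12 + -2·20 + 1·-21 = -85
  a_8 = -2·-85 + -2·12 + 1·20 = 166
  a_9 = -2·166 + -2·-85 + 1·12 = -150
  a_10 = -2·-150 + -2·166 + 1·-85 = -117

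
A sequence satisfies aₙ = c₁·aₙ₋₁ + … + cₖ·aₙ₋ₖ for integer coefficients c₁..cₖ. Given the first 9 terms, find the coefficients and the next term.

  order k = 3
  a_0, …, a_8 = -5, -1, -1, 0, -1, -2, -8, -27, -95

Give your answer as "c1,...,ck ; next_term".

  a_3 = 3·-1 + 2·-1 + -1·-5 = 0
  a_4 = 3·0 + 2·-1 + -1·-1 = -1
  a_5 = 3·-1 + 2·0 + -1·-1 = -2
  a_6 = 3·-2 + 2·-1 + -1·0 = -8
  a_7 = 3·-8 + 2·-2 + -1·-1 = -27
  a_8 = 3·-27 + 2·-8 + -1·-2 = -95
  a_9 = 3·-95 + 2·-27 + -1·-8 = -331

3,2,-1 ; -331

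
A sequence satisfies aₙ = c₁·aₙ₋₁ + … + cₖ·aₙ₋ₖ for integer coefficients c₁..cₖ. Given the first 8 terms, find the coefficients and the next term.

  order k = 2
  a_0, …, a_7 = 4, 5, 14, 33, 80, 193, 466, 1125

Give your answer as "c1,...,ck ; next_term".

2,1 ; 2716

  a_2 = 2·5 + 1·4 = 14
  a_3 = 2·14 + 1·5 = 33
  a_4 = 2·33 + 1·14 = 80
  a_5 = 2·80 + 1·33 = 193
  a_6 = 2·193 + 1·80 = 466
  a_7 = 2·466 + 1·193 = 1125
  a_8 = 2·1125 + 1·466 = 2716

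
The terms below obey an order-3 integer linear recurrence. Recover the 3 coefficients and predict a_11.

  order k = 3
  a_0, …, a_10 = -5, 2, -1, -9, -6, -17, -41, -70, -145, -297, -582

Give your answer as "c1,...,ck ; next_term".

1,1,2 ; -1169

  a_3 = 1·-1 + 1·2 + 2·-5 = -9
  a_4 = 1·-9 + 1·-1 + 2·2 = -6
  a_5 = 1·-6 + 1·-9 + 2·-1 = -17
  a_6 = 1·-17 + 1·-6 + 2·-9 = -41
  a_7 = 1·-41 + 1·-17 + 2·-6 = -70
  a_8 = 1·-70 + 1·-41 + 2·-17 = -145
  a_9 = 1·-145 + 1·-70 + 2·-41 = -297
  a_10 = 1·-297 + 1·-145 + 2·-70 = -582
  a_11 = 1·-582 + 1·-297 + 2·-145 = -1169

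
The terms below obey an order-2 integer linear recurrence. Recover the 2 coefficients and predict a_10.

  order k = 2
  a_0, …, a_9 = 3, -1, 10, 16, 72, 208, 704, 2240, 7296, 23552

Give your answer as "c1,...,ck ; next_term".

2,4 ; 76288

  a_2 = 2·-1 + 4·3 = 10
  a_3 = 2·10 + 4·-1 = 16
  a_4 = 2·16 + 4·10 = 72
  a_5 = 2·72 + 4·16 = 208
  a_6 = 2·208 + 4·72 = 704
  a_7 = 2·704 + 4·208 = 2240
  a_8 = 2·2240 + 4·704 = 7296
  a_9 = 2·7296 + 4·2240 = 23552
  a_10 = 2·23552 + 4·7296 = 76288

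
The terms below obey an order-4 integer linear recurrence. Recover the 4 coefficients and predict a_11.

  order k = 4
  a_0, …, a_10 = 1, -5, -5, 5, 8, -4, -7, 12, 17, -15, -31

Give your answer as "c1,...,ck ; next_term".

  a_4 = 2·5 + -3·-5 + 3·-5 + -2·1 = 8
  a_5 = 2·8 + -3·5 + 3·-5 + -2·-5 = -4
  a_6 = 2·-4 + -3·8 + 3·5 + -2·-5 = -7
  a_7 = 2·-7 + -3·-4 + 3·8 + -2·5 = 12
  a_8 = 2·12 + -3·-7 + 3·-4 + -2·8 = 17
  a_9 = 2·17 + -3·12 + 3·-7 + -2·-4 = -15
  a_10 = 2·-15 + -3·17 + 3·12 + -2·-7 = -31
  a_11 = 2·-31 + -3·-15 + 3·17 + -2·12 = 10

2,-3,3,-2 ; 10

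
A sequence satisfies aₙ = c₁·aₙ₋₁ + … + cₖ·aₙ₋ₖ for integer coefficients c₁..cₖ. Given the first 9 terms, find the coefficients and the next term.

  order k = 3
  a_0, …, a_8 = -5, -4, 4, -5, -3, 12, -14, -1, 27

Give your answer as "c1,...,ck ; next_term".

  a_3 = -1·4 + -1·-4 + 1·-5 = -5
  a_4 = -1·-5 + -1·4 + 1·-4 = -3
  a_5 = -1·-3 + -1·-5 + 1·4 = 12
  a_6 = -1·12 + -1·-3 + 1·-5 = -14
  a_7 = -1·-14 + -1·12 + 1·-3 = -1
  a_8 = -1·-1 + -1·-14 + 1·12 = 27
  a_9 = -1·27 + -1·-1 + 1·-14 = -40

-1,-1,1 ; -40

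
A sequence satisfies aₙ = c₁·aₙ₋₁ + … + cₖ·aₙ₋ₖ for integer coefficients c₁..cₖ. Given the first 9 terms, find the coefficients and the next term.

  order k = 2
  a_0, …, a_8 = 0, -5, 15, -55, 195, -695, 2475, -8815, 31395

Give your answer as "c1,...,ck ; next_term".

  a_2 = -3·-5 + 2·0 = 15
  a_3 = -3·15 + 2·-5 = -55
  a_4 = -3·-55 + 2·15 = 195
  a_5 = -3·195 + 2·-55 = -695
  a_6 = -3·-695 + 2·195 = 2475
  a_7 = -3·2475 + 2·-695 = -8815
  a_8 = -3·-8815 + 2·2475 = 31395
  a_9 = -3·31395 + 2·-8815 = -111815

-3,2 ; -111815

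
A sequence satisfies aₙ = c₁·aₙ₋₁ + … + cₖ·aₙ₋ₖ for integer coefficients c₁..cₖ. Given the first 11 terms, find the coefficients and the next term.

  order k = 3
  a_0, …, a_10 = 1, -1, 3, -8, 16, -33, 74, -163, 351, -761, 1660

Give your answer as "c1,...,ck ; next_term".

-2,-1,-3 ; -3612

  a_3 = -2·3 + -1·-1 + -3·1 = -8
  a_4 = -2·-8 + -1·3 + -3·-1 = 16
  a_5 = -2·16 + -1·-8 + -3·3 = -33
  a_6 = -2·-33 + -1·16 + -3·-8 = 74
  a_7 = -2·74 + -1·-33 + -3·16 = -163
  a_8 = -2·-163 + -1·74 + -3·-33 = 351
  a_9 = -2·351 + -1·-163 + -3·74 = -761
  a_10 = -2·-761 + -1·351 + -3·-163 = 1660
  a_11 = -2·1660 + -1·-761 + -3·351 = -3612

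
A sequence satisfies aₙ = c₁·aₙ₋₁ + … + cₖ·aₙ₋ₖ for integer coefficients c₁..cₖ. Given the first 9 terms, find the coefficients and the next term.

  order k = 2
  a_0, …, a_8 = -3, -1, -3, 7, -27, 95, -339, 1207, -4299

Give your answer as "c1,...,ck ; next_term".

-3,2 ; 15311

  a_2 = -3·-1 + 2·-3 = -3
  a_3 = -3·-3 + 2·-1 = 7
  a_4 = -3·7 + 2·-3 = -27
  a_5 = -3·-27 + 2·7 = 95
  a_6 = -3·95 + 2·-27 = -339
  a_7 = -3·-339 + 2·95 = 1207
  a_8 = -3·1207 + 2·-339 = -4299
  a_9 = -3·-4299 + 2·1207 = 15311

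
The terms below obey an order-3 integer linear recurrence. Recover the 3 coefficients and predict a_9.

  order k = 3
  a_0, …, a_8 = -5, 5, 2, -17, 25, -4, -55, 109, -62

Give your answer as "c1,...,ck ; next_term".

-1,-1,2 ; -157

  a_3 = -1·2 + -1·5 + 2·-5 = -17
  a_4 = -1·-17 + -1·2 + 2·5 = 25
  a_5 = -1·25 + -1·-17 + 2·2 = -4
  a_6 = -1·-4 + -1·25 + 2·-17 = -55
  a_7 = -1·-55 + -1·-4 + 2·25 = 109
  a_8 = -1·109 + -1·-55 + 2·-4 = -62
  a_9 = -1·-62 + -1·109 + 2·-55 = -157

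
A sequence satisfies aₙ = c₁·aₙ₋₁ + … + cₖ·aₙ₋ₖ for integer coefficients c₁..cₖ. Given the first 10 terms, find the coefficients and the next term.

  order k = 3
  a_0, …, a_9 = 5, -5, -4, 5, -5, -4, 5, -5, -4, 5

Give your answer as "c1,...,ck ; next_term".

  a_3 = 0·-4 + 0·-5 + 1·5 = 5
  a_4 = 0·5 + 0·-4 + 1·-5 = -5
  a_5 = 0·-5 + 0·5 + 1·-4 = -4
  a_6 = 0·-4 + 0·-5 + 1·5 = 5
  a_7 = 0·5 + 0·-4 + 1·-5 = -5
  a_8 = 0·-5 + 0·5 + 1·-4 = -4
  a_9 = 0·-4 + 0·-5 + 1·5 = 5
  a_10 = 0·5 + 0·-4 + 1·-5 = -5

0,0,1 ; -5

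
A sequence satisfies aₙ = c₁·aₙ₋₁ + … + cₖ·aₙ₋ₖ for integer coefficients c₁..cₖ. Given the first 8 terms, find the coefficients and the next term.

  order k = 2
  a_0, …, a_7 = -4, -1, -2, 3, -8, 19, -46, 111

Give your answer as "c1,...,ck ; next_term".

-2,1 ; -268

  a_2 = -2·-1 + 1·-4 = -2
  a_3 = -2·-2 + 1·-1 = 3
  a_4 = -2·3 + 1·-2 = -8
  a_5 = -2·-8 + 1·3 = 19
  a_6 = -2·19 + 1·-8 = -46
  a_7 = -2·-46 + 1·19 = 111
  a_8 = -2·111 + 1·-46 = -268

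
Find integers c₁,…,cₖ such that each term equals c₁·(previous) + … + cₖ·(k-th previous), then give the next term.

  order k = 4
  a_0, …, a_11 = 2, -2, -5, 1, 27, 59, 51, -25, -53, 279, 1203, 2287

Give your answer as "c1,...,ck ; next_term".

3,-4,2,4 ; 2395

  a_4 = 3·1 + -4·-5 + 2·-2 + 4·2 = 27
  a_5 = 3·27 + -4·1 + 2·-5 + 4·-2 = 59
  a_6 = 3·59 + -4·27 + 2·1 + 4·-5 = 51
  a_7 = 3·51 + -4·59 + 2·27 + 4·1 = -25
  a_8 = 3·-25 + -4·51 + 2·59 + 4·27 = -53
  a_9 = 3·-53 + -4·-25 + 2·51 + 4·59 = 279
  a_10 = 3·279 + -4·-53 + 2·-25 + 4·51 = 1203
  a_11 = 3·1203 + -4·279 + 2·-53 + 4·-25 = 2287
  a_12 = 3·2287 + -4·1203 + 2·279 + 4·-53 = 2395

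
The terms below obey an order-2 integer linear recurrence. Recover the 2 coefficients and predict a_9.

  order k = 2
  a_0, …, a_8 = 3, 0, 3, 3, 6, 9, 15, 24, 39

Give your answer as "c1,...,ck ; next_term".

  a_2 = 1·0 + 1·3 = 3
  a_3 = 1·3 + 1·0 = 3
  a_4 = 1·3 + 1·3 = 6
  a_5 = 1·6 + 1·3 = 9
  a_6 = 1·9 + 1·6 = 15
  a_7 = 1·15 + 1·9 = 24
  a_8 = 1·24 + 1·15 = 39
  a_9 = 1·39 + 1·24 = 63

1,1 ; 63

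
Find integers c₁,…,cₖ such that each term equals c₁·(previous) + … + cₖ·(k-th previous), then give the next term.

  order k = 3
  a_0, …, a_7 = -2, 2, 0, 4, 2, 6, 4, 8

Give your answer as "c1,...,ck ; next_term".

  a_3 = 1·0 + 1·2 + -1·-2 = 4
  a_4 = 1·4 + 1·0 + -1·2 = 2
  a_5 = 1·2 + 1·4 + -1·0 = 6
  a_6 = 1·6 + 1·2 + -1·4 = 4
  a_7 = 1·4 + 1·6 + -1·2 = 8
  a_8 = 1·8 + 1·4 + -1·6 = 6

1,1,-1 ; 6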